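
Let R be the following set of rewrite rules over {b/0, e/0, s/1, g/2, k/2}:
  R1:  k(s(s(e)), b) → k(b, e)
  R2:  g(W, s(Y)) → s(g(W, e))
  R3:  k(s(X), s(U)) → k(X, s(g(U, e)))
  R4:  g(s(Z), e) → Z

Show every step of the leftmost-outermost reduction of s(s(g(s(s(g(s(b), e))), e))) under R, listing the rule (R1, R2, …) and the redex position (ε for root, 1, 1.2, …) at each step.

1. s(s(g(s(s(g(s(b), e))), e)))  →  s(s(s(g(s(b), e))))   [R4 at 1.1]
2. s(s(s(g(s(b), e))))  →  s(s(s(b)))   [R4 at 1.1.1]

s(s(s(b)))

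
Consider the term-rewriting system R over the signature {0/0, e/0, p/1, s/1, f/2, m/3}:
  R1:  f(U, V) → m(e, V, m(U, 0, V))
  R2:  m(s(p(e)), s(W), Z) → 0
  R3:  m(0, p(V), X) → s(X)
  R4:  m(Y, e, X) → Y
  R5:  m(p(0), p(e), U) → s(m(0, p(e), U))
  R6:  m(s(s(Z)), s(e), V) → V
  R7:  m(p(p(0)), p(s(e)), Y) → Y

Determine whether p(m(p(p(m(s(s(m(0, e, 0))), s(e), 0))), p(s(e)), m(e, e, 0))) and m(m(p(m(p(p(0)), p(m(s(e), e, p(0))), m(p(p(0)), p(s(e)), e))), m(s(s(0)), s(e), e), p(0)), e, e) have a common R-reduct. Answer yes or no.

yes — NF(t₁) = p(e), NF(t₂) = p(e)

Reduce t₁ = p(m(p(p(m(s(s(m(0, e, 0))), s(e), 0))), p(s(e)), m(e, e, 0))):
1. p(m(p(p(m(s(s(m(0, e, 0))), s(e), 0))), p(s(e)), m(e, e, 0)))  →  p(m(p(p(0)), p(s(e)), m(e, e, 0)))   [R6 at 1.1.1.1]
2. p(m(p(p(0)), p(s(e)), m(e, e, 0)))  →  p(m(e, e, 0))   [R7 at 1]
3. p(m(e, e, 0))  →  p(e)   [R4 at 1]

Reduce t₂ = m(m(p(m(p(p(0)), p(m(s(e), e, p(0))), m(p(p(0)), p(s(e)), e))), m(s(s(0)), s(e), e), p(0)), e, e):
1. m(m(p(m(p(p(0)), p(m(s(e), e, p(0))), m(p(p(0)), p(s(e)), e))), m(s(s(0)), s(e), e), p(0)), e, e)  →  m(p(m(p(p(0)), p(m(s(e), e, p(0))), m(p(p(0)), p(s(e)), e))), m(s(s(0)), s(e), e), p(0))   [R4 at ε]
2. m(p(m(p(p(0)), p(m(s(e), e, p(0))), m(p(p(0)), p(s(e)), e))), m(s(s(0)), s(e), e), p(0))  →  m(p(m(p(p(0)), p(s(e)), m(p(p(0)), p(s(e)), e))), m(s(s(0)), s(e), e), p(0))   [R4 at 1.1.2.1]
3. m(p(m(p(p(0)), p(s(e)), m(p(p(0)), p(s(e)), e))), m(s(s(0)), s(e), e), p(0))  →  m(p(m(p(p(0)), p(s(e)), e)), m(s(s(0)), s(e), e), p(0))   [R7 at 1.1]
4. m(p(m(p(p(0)), p(s(e)), e)), m(s(s(0)), s(e), e), p(0))  →  m(p(e), m(s(s(0)), s(e), e), p(0))   [R7 at 1.1]
5. m(p(e), m(s(s(0)), s(e), e), p(0))  →  m(p(e), e, p(0))   [R6 at 2]
6. m(p(e), e, p(0))  →  p(e)   [R4 at ε]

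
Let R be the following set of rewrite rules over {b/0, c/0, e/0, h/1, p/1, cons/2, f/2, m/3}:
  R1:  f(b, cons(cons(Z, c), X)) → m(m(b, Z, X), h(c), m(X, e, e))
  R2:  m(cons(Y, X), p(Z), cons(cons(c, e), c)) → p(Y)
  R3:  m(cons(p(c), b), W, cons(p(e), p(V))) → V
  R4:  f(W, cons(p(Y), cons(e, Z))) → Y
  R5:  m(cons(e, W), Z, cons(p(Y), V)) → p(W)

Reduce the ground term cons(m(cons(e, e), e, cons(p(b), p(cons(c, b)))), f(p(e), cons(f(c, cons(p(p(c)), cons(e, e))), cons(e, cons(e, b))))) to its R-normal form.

cons(p(e), c)

1. cons(m(cons(e, e), e, cons(p(b), p(cons(c, b)))), f(p(e), cons(f(c, cons(p(p(c)), cons(e, e))), cons(e, cons(e, b)))))  →  cons(p(e), f(p(e), cons(f(c, cons(p(p(c)), cons(e, e))), cons(e, cons(e, b)))))   [R5 at 1]
2. cons(p(e), f(p(e), cons(f(c, cons(p(p(c)), cons(e, e))), cons(e, cons(e, b)))))  →  cons(p(e), f(p(e), cons(p(c), cons(e, cons(e, b)))))   [R4 at 2.2.1]
3. cons(p(e), f(p(e), cons(p(c), cons(e, cons(e, b)))))  →  cons(p(e), c)   [R4 at 2]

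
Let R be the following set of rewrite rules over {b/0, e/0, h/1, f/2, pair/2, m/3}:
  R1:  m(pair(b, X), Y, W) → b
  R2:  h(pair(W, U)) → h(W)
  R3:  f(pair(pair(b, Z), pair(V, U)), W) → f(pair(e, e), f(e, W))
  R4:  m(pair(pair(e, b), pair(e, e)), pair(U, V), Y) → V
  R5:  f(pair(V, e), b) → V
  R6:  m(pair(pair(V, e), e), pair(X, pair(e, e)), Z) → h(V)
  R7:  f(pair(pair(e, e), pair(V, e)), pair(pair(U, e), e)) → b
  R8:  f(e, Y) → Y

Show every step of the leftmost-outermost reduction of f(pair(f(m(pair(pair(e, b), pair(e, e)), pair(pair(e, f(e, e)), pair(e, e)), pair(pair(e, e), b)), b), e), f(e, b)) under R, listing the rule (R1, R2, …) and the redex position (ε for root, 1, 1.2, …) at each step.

1. f(pair(f(m(pair(pair(e, b), pair(e, e)), pair(pair(e, f(e, e)), pair(e, e)), pair(pair(e, e), b)), b), e), f(e, b))  →  f(pair(f(pair(e, e), b), e), f(e, b))   [R4 at 1.1.1]
2. f(pair(f(pair(e, e), b), e), f(e, b))  →  f(pair(e, e), f(e, b))   [R5 at 1.1]
3. f(pair(e, e), f(e, b))  →  f(pair(e, e), b)   [R8 at 2]
4. f(pair(e, e), b)  →  e   [R5 at ε]

e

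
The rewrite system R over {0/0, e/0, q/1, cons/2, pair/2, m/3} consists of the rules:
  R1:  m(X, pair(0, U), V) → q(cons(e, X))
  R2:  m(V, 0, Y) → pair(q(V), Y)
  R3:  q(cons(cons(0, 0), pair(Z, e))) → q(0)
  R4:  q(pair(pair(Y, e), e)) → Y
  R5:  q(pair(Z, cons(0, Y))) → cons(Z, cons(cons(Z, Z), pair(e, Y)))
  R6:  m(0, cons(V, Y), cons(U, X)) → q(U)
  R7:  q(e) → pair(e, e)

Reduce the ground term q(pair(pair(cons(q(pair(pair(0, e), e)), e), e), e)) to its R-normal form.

cons(0, e)

1. q(pair(pair(cons(q(pair(pair(0, e), e)), e), e), e))  →  cons(q(pair(pair(0, e), e)), e)   [R4 at ε]
2. cons(q(pair(pair(0, e), e)), e)  →  cons(0, e)   [R4 at 1]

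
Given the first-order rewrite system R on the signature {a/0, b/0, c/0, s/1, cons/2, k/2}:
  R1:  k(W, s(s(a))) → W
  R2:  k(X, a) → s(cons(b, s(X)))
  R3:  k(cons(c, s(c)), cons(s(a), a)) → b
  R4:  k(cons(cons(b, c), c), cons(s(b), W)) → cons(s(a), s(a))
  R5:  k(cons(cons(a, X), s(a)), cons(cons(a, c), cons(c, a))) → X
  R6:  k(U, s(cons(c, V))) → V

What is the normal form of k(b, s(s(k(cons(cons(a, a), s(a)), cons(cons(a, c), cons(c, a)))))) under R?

b

1. k(b, s(s(k(cons(cons(a, a), s(a)), cons(cons(a, c), cons(c, a))))))  →  k(b, s(s(a)))   [R5 at 2.1.1]
2. k(b, s(s(a)))  →  b   [R1 at ε]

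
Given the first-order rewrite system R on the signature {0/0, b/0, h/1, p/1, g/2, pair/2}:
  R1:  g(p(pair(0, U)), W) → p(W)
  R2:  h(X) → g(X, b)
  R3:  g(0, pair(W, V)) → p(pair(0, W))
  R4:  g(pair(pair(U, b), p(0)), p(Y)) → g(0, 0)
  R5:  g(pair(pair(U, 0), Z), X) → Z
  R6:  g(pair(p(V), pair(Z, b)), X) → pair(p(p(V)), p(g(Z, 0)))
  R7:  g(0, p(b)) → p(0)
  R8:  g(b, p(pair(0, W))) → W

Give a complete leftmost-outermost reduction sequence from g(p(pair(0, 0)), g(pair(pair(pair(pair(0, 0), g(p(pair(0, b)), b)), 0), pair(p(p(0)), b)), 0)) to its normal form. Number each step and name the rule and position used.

p(pair(p(p(0)), b))

1. g(p(pair(0, 0)), g(pair(pair(pair(pair(0, 0), g(p(pair(0, b)), b)), 0), pair(p(p(0)), b)), 0))  →  p(g(pair(pair(pair(pair(0, 0), g(p(pair(0, b)), b)), 0), pair(p(p(0)), b)), 0))   [R1 at ε]
2. p(g(pair(pair(pair(pair(0, 0), g(p(pair(0, b)), b)), 0), pair(p(p(0)), b)), 0))  →  p(pair(p(p(0)), b))   [R5 at 1]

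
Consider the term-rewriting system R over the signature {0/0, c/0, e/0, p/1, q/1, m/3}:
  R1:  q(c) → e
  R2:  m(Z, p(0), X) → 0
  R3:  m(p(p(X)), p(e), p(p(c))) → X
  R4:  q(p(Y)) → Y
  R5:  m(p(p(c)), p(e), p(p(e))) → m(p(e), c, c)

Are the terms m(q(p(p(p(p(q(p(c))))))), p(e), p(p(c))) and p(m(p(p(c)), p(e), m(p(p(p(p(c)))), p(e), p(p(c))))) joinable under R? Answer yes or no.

Reduce t₁ = m(q(p(p(p(p(q(p(c))))))), p(e), p(p(c))):
1. m(q(p(p(p(p(q(p(c))))))), p(e), p(p(c)))  →  m(p(p(p(q(p(c))))), p(e), p(p(c)))   [R4 at 1]
2. m(p(p(p(q(p(c))))), p(e), p(p(c)))  →  p(q(p(c)))   [R3 at ε]
3. p(q(p(c)))  →  p(c)   [R4 at 1]

Reduce t₂ = p(m(p(p(c)), p(e), m(p(p(p(p(c)))), p(e), p(p(c))))):
1. p(m(p(p(c)), p(e), m(p(p(p(p(c)))), p(e), p(p(c)))))  →  p(m(p(p(c)), p(e), p(p(c))))   [R3 at 1.3]
2. p(m(p(p(c)), p(e), p(p(c))))  →  p(c)   [R3 at 1]

yes — NF(t₁) = p(c), NF(t₂) = p(c)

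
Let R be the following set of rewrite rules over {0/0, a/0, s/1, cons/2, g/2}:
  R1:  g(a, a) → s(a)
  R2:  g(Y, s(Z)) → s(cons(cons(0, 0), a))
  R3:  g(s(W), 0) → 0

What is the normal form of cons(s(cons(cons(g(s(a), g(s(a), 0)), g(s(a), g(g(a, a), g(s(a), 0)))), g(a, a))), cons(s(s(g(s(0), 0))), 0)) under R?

cons(s(cons(cons(0, 0), s(a))), cons(s(s(0)), 0))

1. cons(s(cons(cons(g(s(a), g(s(a), 0)), g(s(a), g(g(a, a), g(s(a), 0)))), g(a, a))), cons(s(s(g(s(0), 0))), 0))  →  cons(s(cons(cons(g(s(a), 0), g(s(a), g(g(a, a), g(s(a), 0)))), g(a, a))), cons(s(s(g(s(0), 0))), 0))   [R3 at 1.1.1.1.2]
2. cons(s(cons(cons(g(s(a), 0), g(s(a), g(g(a, a), g(s(a), 0)))), g(a, a))), cons(s(s(g(s(0), 0))), 0))  →  cons(s(cons(cons(0, g(s(a), g(g(a, a), g(s(a), 0)))), g(a, a))), cons(s(s(g(s(0), 0))), 0))   [R3 at 1.1.1.1]
3. cons(s(cons(cons(0, g(s(a), g(g(a, a), g(s(a), 0)))), g(a, a))), cons(s(s(g(s(0), 0))), 0))  →  cons(s(cons(cons(0, g(s(a), g(s(a), g(s(a), 0)))), g(a, a))), cons(s(s(g(s(0), 0))), 0))   [R1 at 1.1.1.2.2.1]
4. cons(s(cons(cons(0, g(s(a), g(s(a), g(s(a), 0)))), g(a, a))), cons(s(s(g(s(0), 0))), 0))  →  cons(s(cons(cons(0, g(s(a), g(s(a), 0))), g(a, a))), cons(s(s(g(s(0), 0))), 0))   [R3 at 1.1.1.2.2.2]
5. cons(s(cons(cons(0, g(s(a), g(s(a), 0))), g(a, a))), cons(s(s(g(s(0), 0))), 0))  →  cons(s(cons(cons(0, g(s(a), 0)), g(a, a))), cons(s(s(g(s(0), 0))), 0))   [R3 at 1.1.1.2.2]
6. cons(s(cons(cons(0, g(s(a), 0)), g(a, a))), cons(s(s(g(s(0), 0))), 0))  →  cons(s(cons(cons(0, 0), g(a, a))), cons(s(s(g(s(0), 0))), 0))   [R3 at 1.1.1.2]
7. cons(s(cons(cons(0, 0), g(a, a))), cons(s(s(g(s(0), 0))), 0))  →  cons(s(cons(cons(0, 0), s(a))), cons(s(s(g(s(0), 0))), 0))   [R1 at 1.1.2]
8. cons(s(cons(cons(0, 0), s(a))), cons(s(s(g(s(0), 0))), 0))  →  cons(s(cons(cons(0, 0), s(a))), cons(s(s(0)), 0))   [R3 at 2.1.1.1]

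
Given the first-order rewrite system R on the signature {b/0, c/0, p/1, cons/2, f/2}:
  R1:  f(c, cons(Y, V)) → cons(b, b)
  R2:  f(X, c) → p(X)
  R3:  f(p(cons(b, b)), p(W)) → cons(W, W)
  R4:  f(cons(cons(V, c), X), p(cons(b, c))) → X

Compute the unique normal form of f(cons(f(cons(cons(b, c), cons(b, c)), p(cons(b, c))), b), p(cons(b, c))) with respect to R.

1. f(cons(f(cons(cons(b, c), cons(b, c)), p(cons(b, c))), b), p(cons(b, c)))  →  f(cons(cons(b, c), b), p(cons(b, c)))   [R4 at 1.1]
2. f(cons(cons(b, c), b), p(cons(b, c)))  →  b   [R4 at ε]

b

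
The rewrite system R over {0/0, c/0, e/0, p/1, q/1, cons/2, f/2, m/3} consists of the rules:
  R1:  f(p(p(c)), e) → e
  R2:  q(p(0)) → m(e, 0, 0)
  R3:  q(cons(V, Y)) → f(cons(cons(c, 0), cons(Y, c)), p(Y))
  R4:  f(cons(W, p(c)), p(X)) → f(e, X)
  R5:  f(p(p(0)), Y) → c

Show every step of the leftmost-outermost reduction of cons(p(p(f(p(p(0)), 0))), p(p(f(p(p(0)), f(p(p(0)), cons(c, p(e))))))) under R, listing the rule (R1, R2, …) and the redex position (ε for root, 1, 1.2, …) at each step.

cons(p(p(c)), p(p(c)))

1. cons(p(p(f(p(p(0)), 0))), p(p(f(p(p(0)), f(p(p(0)), cons(c, p(e)))))))  →  cons(p(p(c)), p(p(f(p(p(0)), f(p(p(0)), cons(c, p(e)))))))   [R5 at 1.1.1]
2. cons(p(p(c)), p(p(f(p(p(0)), f(p(p(0)), cons(c, p(e)))))))  →  cons(p(p(c)), p(p(c)))   [R5 at 2.1.1]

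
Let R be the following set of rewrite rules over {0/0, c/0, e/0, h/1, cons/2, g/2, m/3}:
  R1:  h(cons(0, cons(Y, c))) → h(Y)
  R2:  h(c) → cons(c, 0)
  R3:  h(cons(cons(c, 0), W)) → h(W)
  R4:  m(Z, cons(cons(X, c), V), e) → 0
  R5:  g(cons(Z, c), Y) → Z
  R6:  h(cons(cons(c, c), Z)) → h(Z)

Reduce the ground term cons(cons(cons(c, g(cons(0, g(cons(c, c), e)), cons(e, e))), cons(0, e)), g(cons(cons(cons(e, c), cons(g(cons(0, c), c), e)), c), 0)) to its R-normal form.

cons(cons(cons(c, 0), cons(0, e)), cons(cons(e, c), cons(0, e)))

1. cons(cons(cons(c, g(cons(0, g(cons(c, c), e)), cons(e, e))), cons(0, e)), g(cons(cons(cons(e, c), cons(g(cons(0, c), c), e)), c), 0))  →  cons(cons(cons(c, g(cons(0, c), cons(e, e))), cons(0, e)), g(cons(cons(cons(e, c), cons(g(cons(0, c), c), e)), c), 0))   [R5 at 1.1.2.1.2]
2. cons(cons(cons(c, g(cons(0, c), cons(e, e))), cons(0, e)), g(cons(cons(cons(e, c), cons(g(cons(0, c), c), e)), c), 0))  →  cons(cons(cons(c, 0), cons(0, e)), g(cons(cons(cons(e, c), cons(g(cons(0, c), c), e)), c), 0))   [R5 at 1.1.2]
3. cons(cons(cons(c, 0), cons(0, e)), g(cons(cons(cons(e, c), cons(g(cons(0, c), c), e)), c), 0))  →  cons(cons(cons(c, 0), cons(0, e)), cons(cons(e, c), cons(g(cons(0, c), c), e)))   [R5 at 2]
4. cons(cons(cons(c, 0), cons(0, e)), cons(cons(e, c), cons(g(cons(0, c), c), e)))  →  cons(cons(cons(c, 0), cons(0, e)), cons(cons(e, c), cons(0, e)))   [R5 at 2.2.1]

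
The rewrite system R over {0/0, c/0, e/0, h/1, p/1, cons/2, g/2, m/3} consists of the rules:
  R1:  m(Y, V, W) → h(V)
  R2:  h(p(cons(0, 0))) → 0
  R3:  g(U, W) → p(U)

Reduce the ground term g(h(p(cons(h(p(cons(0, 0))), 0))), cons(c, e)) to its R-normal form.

p(0)

1. g(h(p(cons(h(p(cons(0, 0))), 0))), cons(c, e))  →  p(h(p(cons(h(p(cons(0, 0))), 0))))   [R3 at ε]
2. p(h(p(cons(h(p(cons(0, 0))), 0))))  →  p(h(p(cons(0, 0))))   [R2 at 1.1.1.1]
3. p(h(p(cons(0, 0))))  →  p(0)   [R2 at 1]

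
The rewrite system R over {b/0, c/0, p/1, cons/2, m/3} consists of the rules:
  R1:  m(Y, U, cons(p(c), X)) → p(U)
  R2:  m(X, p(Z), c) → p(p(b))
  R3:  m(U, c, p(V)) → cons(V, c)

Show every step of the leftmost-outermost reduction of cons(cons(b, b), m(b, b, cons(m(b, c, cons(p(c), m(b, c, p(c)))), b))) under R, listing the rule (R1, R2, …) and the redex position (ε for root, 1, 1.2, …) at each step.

1. cons(cons(b, b), m(b, b, cons(m(b, c, cons(p(c), m(b, c, p(c)))), b)))  →  cons(cons(b, b), m(b, b, cons(p(c), b)))   [R1 at 2.3.1]
2. cons(cons(b, b), m(b, b, cons(p(c), b)))  →  cons(cons(b, b), p(b))   [R1 at 2]

cons(cons(b, b), p(b))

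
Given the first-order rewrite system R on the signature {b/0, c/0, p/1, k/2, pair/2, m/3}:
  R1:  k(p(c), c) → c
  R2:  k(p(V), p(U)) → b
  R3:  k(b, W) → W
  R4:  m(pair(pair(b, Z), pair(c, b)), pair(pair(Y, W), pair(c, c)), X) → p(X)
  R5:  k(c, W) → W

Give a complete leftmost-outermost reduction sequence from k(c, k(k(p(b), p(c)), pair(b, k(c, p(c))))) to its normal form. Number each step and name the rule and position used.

pair(b, p(c))

1. k(c, k(k(p(b), p(c)), pair(b, k(c, p(c)))))  →  k(k(p(b), p(c)), pair(b, k(c, p(c))))   [R5 at ε]
2. k(k(p(b), p(c)), pair(b, k(c, p(c))))  →  k(b, pair(b, k(c, p(c))))   [R2 at 1]
3. k(b, pair(b, k(c, p(c))))  →  pair(b, k(c, p(c)))   [R3 at ε]
4. pair(b, k(c, p(c)))  →  pair(b, p(c))   [R5 at 2]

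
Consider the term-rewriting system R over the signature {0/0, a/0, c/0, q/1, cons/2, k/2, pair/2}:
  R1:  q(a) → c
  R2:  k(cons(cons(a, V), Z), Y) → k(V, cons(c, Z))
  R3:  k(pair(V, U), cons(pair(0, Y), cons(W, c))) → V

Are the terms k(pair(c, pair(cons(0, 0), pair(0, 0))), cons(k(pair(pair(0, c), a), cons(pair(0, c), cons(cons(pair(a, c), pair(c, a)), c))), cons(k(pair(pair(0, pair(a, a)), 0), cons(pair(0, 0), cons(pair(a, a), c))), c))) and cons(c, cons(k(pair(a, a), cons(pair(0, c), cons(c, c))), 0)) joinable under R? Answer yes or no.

Reduce t₁ = k(pair(c, pair(cons(0, 0), pair(0, 0))), cons(k(pair(pair(0, c), a), cons(pair(0, c), cons(cons(pair(a, c), pair(c, a)), c))), cons(k(pair(pair(0, pair(a, a)), 0), cons(pair(0, 0), cons(pair(a, a), c))), c))):
1. k(pair(c, pair(cons(0, 0), pair(0, 0))), cons(k(pair(pair(0, c), a), cons(pair(0, c), cons(cons(pair(a, c), pair(c, a)), c))), cons(k(pair(pair(0, pair(a, a)), 0), cons(pair(0, 0), cons(pair(a, a), c))), c)))  →  k(pair(c, pair(cons(0, 0), pair(0, 0))), cons(pair(0, c), cons(k(pair(pair(0, pair(a, a)), 0), cons(pair(0, 0), cons(pair(a, a), c))), c)))   [R3 at 2.1]
2. k(pair(c, pair(cons(0, 0), pair(0, 0))), cons(pair(0, c), cons(k(pair(pair(0, pair(a, a)), 0), cons(pair(0, 0), cons(pair(a, a), c))), c)))  →  c   [R3 at ε]

Reduce t₂ = cons(c, cons(k(pair(a, a), cons(pair(0, c), cons(c, c))), 0)):
1. cons(c, cons(k(pair(a, a), cons(pair(0, c), cons(c, c))), 0))  →  cons(c, cons(a, 0))   [R3 at 2.1]

no — NF(t₁) = c, NF(t₂) = cons(c, cons(a, 0))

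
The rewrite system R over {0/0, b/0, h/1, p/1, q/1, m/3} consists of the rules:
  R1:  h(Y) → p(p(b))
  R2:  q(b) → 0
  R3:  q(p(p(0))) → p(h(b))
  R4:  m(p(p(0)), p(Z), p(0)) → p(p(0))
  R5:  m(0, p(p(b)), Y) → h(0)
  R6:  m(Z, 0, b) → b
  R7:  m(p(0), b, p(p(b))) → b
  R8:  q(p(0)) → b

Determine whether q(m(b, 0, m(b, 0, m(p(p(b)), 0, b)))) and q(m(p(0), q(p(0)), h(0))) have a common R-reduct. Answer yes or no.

Reduce t₁ = q(m(b, 0, m(b, 0, m(p(p(b)), 0, b)))):
1. q(m(b, 0, m(b, 0, m(p(p(b)), 0, b))))  →  q(m(b, 0, m(b, 0, b)))   [R6 at 1.3.3]
2. q(m(b, 0, m(b, 0, b)))  →  q(m(b, 0, b))   [R6 at 1.3]
3. q(m(b, 0, b))  →  q(b)   [R6 at 1]
4. q(b)  →  0   [R2 at ε]

Reduce t₂ = q(m(p(0), q(p(0)), h(0))):
1. q(m(p(0), q(p(0)), h(0)))  →  q(m(p(0), b, h(0)))   [R8 at 1.2]
2. q(m(p(0), b, h(0)))  →  q(m(p(0), b, p(p(b))))   [R1 at 1.3]
3. q(m(p(0), b, p(p(b))))  →  q(b)   [R7 at 1]
4. q(b)  →  0   [R2 at ε]

yes — NF(t₁) = 0, NF(t₂) = 0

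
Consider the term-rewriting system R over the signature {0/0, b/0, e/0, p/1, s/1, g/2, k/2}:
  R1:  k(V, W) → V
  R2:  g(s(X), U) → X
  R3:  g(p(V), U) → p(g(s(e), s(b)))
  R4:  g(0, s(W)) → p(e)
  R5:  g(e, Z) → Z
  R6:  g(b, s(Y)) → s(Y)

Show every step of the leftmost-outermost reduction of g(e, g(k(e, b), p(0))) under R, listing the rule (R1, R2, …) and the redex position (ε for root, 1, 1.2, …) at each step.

1. g(e, g(k(e, b), p(0)))  →  g(k(e, b), p(0))   [R5 at ε]
2. g(k(e, b), p(0))  →  g(e, p(0))   [R1 at 1]
3. g(e, p(0))  →  p(0)   [R5 at ε]

p(0)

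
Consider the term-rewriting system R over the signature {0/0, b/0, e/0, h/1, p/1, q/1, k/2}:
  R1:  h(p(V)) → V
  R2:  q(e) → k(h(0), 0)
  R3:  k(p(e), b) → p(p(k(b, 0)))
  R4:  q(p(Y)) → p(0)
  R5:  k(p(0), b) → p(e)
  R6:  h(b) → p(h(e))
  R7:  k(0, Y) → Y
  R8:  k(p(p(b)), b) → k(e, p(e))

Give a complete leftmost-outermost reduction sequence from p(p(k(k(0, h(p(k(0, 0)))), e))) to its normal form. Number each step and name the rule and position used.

1. p(p(k(k(0, h(p(k(0, 0)))), e)))  →  p(p(k(h(p(k(0, 0))), e)))   [R7 at 1.1.1]
2. p(p(k(h(p(k(0, 0))), e)))  →  p(p(k(k(0, 0), e)))   [R1 at 1.1.1]
3. p(p(k(k(0, 0), e)))  →  p(p(k(0, e)))   [R7 at 1.1.1]
4. p(p(k(0, e)))  →  p(p(e))   [R7 at 1.1]

p(p(e))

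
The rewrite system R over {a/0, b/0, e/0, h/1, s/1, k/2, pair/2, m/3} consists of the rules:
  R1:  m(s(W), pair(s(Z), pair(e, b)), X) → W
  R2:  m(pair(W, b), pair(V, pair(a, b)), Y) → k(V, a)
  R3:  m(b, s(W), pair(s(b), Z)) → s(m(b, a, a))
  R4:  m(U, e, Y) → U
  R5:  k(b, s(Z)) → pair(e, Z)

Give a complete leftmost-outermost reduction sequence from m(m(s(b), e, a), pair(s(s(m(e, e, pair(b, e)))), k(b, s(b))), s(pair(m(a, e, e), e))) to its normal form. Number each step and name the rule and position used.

1. m(m(s(b), e, a), pair(s(s(m(e, e, pair(b, e)))), k(b, s(b))), s(pair(m(a, e, e), e)))  →  m(s(b), pair(s(s(m(e, e, pair(b, e)))), k(b, s(b))), s(pair(m(a, e, e), e)))   [R4 at 1]
2. m(s(b), pair(s(s(m(e, e, pair(b, e)))), k(b, s(b))), s(pair(m(a, e, e), e)))  →  m(s(b), pair(s(s(e)), k(b, s(b))), s(pair(m(a, e, e), e)))   [R4 at 2.1.1.1]
3. m(s(b), pair(s(s(e)), k(b, s(b))), s(pair(m(a, e, e), e)))  →  m(s(b), pair(s(s(e)), pair(e, b)), s(pair(m(a, e, e), e)))   [R5 at 2.2]
4. m(s(b), pair(s(s(e)), pair(e, b)), s(pair(m(a, e, e), e)))  →  b   [R1 at ε]

b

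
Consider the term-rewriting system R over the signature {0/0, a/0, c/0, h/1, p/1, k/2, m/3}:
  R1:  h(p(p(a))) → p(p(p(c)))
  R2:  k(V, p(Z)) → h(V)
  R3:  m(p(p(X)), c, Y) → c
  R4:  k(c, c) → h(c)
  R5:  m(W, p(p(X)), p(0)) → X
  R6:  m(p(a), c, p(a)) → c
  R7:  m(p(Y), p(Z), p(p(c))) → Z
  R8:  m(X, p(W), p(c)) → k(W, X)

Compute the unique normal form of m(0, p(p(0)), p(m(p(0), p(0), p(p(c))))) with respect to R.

0

1. m(0, p(p(0)), p(m(p(0), p(0), p(p(c)))))  →  m(0, p(p(0)), p(0))   [R7 at 3.1]
2. m(0, p(p(0)), p(0))  →  0   [R5 at ε]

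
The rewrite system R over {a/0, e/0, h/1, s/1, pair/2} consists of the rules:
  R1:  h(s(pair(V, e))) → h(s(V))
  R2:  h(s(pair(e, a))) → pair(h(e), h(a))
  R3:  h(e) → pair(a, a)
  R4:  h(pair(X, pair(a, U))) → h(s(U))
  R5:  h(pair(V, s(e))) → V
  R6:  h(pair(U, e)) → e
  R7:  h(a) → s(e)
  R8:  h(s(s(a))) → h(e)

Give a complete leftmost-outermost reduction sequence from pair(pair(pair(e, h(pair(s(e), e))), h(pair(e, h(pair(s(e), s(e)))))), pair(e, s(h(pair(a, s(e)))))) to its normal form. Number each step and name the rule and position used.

1. pair(pair(pair(e, h(pair(s(e), e))), h(pair(e, h(pair(s(e), s(e)))))), pair(e, s(h(pair(a, s(e))))))  →  pair(pair(pair(e, e), h(pair(e, h(pair(s(e), s(e)))))), pair(e, s(h(pair(a, s(e))))))   [R6 at 1.1.2]
2. pair(pair(pair(e, e), h(pair(e, h(pair(s(e), s(e)))))), pair(e, s(h(pair(a, s(e))))))  →  pair(pair(pair(e, e), h(pair(e, s(e)))), pair(e, s(h(pair(a, s(e))))))   [R5 at 1.2.1.2]
3. pair(pair(pair(e, e), h(pair(e, s(e)))), pair(e, s(h(pair(a, s(e))))))  →  pair(pair(pair(e, e), e), pair(e, s(h(pair(a, s(e))))))   [R5 at 1.2]
4. pair(pair(pair(e, e), e), pair(e, s(h(pair(a, s(e))))))  →  pair(pair(pair(e, e), e), pair(e, s(a)))   [R5 at 2.2.1]

pair(pair(pair(e, e), e), pair(e, s(a)))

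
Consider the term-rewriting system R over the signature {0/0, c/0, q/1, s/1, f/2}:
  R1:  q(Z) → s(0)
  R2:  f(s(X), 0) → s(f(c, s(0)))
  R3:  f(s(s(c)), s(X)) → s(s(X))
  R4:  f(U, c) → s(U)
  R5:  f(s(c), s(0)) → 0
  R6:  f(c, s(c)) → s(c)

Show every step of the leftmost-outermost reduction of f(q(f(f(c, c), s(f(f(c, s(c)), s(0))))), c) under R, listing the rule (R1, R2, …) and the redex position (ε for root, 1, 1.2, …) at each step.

s(s(0))

1. f(q(f(f(c, c), s(f(f(c, s(c)), s(0))))), c)  →  s(q(f(f(c, c), s(f(f(c, s(c)), s(0))))))   [R4 at ε]
2. s(q(f(f(c, c), s(f(f(c, s(c)), s(0))))))  →  s(s(0))   [R1 at 1]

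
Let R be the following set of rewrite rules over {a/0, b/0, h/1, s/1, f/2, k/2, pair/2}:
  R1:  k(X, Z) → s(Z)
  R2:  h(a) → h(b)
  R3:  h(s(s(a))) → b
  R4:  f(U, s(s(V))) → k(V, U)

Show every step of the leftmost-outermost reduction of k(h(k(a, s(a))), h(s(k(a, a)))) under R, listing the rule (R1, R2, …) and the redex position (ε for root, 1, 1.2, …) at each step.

1. k(h(k(a, s(a))), h(s(k(a, a))))  →  s(h(s(k(a, a))))   [R1 at ε]
2. s(h(s(k(a, a))))  →  s(h(s(s(a))))   [R1 at 1.1.1]
3. s(h(s(s(a))))  →  s(b)   [R3 at 1]

s(b)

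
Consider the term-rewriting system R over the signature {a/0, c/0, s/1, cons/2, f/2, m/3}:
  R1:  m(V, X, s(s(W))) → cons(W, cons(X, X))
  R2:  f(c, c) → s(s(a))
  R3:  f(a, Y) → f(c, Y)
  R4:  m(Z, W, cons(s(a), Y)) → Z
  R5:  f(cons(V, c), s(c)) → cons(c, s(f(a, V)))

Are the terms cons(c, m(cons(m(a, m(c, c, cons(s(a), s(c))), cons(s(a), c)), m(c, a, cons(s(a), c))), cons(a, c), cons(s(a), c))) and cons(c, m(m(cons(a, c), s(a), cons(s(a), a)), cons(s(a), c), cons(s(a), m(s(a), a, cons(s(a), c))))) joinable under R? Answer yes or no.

yes — NF(t₁) = cons(c, cons(a, c)), NF(t₂) = cons(c, cons(a, c))

Reduce t₁ = cons(c, m(cons(m(a, m(c, c, cons(s(a), s(c))), cons(s(a), c)), m(c, a, cons(s(a), c))), cons(a, c), cons(s(a), c))):
1. cons(c, m(cons(m(a, m(c, c, cons(s(a), s(c))), cons(s(a), c)), m(c, a, cons(s(a), c))), cons(a, c), cons(s(a), c)))  →  cons(c, cons(m(a, m(c, c, cons(s(a), s(c))), cons(s(a), c)), m(c, a, cons(s(a), c))))   [R4 at 2]
2. cons(c, cons(m(a, m(c, c, cons(s(a), s(c))), cons(s(a), c)), m(c, a, cons(s(a), c))))  →  cons(c, cons(a, m(c, a, cons(s(a), c))))   [R4 at 2.1]
3. cons(c, cons(a, m(c, a, cons(s(a), c))))  →  cons(c, cons(a, c))   [R4 at 2.2]

Reduce t₂ = cons(c, m(m(cons(a, c), s(a), cons(s(a), a)), cons(s(a), c), cons(s(a), m(s(a), a, cons(s(a), c))))):
1. cons(c, m(m(cons(a, c), s(a), cons(s(a), a)), cons(s(a), c), cons(s(a), m(s(a), a, cons(s(a), c)))))  →  cons(c, m(cons(a, c), s(a), cons(s(a), a)))   [R4 at 2]
2. cons(c, m(cons(a, c), s(a), cons(s(a), a)))  →  cons(c, cons(a, c))   [R4 at 2]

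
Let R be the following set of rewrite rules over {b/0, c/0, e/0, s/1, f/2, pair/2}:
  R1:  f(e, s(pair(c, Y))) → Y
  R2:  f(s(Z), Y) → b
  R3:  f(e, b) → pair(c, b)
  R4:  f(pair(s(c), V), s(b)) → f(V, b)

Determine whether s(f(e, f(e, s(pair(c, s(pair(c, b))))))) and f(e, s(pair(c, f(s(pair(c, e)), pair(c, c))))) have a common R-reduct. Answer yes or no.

no — NF(t₁) = s(b), NF(t₂) = b

Reduce t₁ = s(f(e, f(e, s(pair(c, s(pair(c, b))))))):
1. s(f(e, f(e, s(pair(c, s(pair(c, b)))))))  →  s(f(e, s(pair(c, b))))   [R1 at 1.2]
2. s(f(e, s(pair(c, b))))  →  s(b)   [R1 at 1]

Reduce t₂ = f(e, s(pair(c, f(s(pair(c, e)), pair(c, c))))):
1. f(e, s(pair(c, f(s(pair(c, e)), pair(c, c)))))  →  f(s(pair(c, e)), pair(c, c))   [R1 at ε]
2. f(s(pair(c, e)), pair(c, c))  →  b   [R2 at ε]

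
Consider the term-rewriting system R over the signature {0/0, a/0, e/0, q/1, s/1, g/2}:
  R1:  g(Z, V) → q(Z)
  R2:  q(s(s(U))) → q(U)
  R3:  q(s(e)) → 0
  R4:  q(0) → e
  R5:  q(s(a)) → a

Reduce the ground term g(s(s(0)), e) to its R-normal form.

1. g(s(s(0)), e)  →  q(s(s(0)))   [R1 at ε]
2. q(s(s(0)))  →  q(0)   [R2 at ε]
3. q(0)  →  e   [R4 at ε]

e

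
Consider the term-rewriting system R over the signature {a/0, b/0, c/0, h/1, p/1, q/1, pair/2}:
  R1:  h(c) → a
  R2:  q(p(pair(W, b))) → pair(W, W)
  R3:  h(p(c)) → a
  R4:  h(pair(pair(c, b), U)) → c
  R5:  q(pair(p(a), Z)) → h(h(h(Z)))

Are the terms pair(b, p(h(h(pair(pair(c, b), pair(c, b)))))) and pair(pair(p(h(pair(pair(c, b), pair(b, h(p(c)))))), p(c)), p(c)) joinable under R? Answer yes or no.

no — NF(t₁) = pair(b, p(a)), NF(t₂) = pair(pair(p(c), p(c)), p(c))

Reduce t₁ = pair(b, p(h(h(pair(pair(c, b), pair(c, b)))))):
1. pair(b, p(h(h(pair(pair(c, b), pair(c, b))))))  →  pair(b, p(h(c)))   [R4 at 2.1.1]
2. pair(b, p(h(c)))  →  pair(b, p(a))   [R1 at 2.1]

Reduce t₂ = pair(pair(p(h(pair(pair(c, b), pair(b, h(p(c)))))), p(c)), p(c)):
1. pair(pair(p(h(pair(pair(c, b), pair(b, h(p(c)))))), p(c)), p(c))  →  pair(pair(p(c), p(c)), p(c))   [R4 at 1.1.1]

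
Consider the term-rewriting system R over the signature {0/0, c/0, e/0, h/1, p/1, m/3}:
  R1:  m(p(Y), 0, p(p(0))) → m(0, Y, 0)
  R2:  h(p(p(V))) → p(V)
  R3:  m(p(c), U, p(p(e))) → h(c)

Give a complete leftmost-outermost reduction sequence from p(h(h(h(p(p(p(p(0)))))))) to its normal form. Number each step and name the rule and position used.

1. p(h(h(h(p(p(p(p(0))))))))  →  p(h(h(p(p(p(0))))))   [R2 at 1.1.1]
2. p(h(h(p(p(p(0))))))  →  p(h(p(p(0))))   [R2 at 1.1]
3. p(h(p(p(0))))  →  p(p(0))   [R2 at 1]

p(p(0))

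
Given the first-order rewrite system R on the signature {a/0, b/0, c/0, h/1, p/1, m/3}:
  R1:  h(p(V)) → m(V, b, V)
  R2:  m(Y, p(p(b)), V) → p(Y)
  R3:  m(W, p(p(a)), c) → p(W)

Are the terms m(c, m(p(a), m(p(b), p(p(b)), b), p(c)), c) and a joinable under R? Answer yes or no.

no — NF(t₁) = p(c), NF(t₂) = a

Reduce t₁ = m(c, m(p(a), m(p(b), p(p(b)), b), p(c)), c):
1. m(c, m(p(a), m(p(b), p(p(b)), b), p(c)), c)  →  m(c, m(p(a), p(p(b)), p(c)), c)   [R2 at 2.2]
2. m(c, m(p(a), p(p(b)), p(c)), c)  →  m(c, p(p(a)), c)   [R2 at 2]
3. m(c, p(p(a)), c)  →  p(c)   [R3 at ε]

Reduce t₂ = a:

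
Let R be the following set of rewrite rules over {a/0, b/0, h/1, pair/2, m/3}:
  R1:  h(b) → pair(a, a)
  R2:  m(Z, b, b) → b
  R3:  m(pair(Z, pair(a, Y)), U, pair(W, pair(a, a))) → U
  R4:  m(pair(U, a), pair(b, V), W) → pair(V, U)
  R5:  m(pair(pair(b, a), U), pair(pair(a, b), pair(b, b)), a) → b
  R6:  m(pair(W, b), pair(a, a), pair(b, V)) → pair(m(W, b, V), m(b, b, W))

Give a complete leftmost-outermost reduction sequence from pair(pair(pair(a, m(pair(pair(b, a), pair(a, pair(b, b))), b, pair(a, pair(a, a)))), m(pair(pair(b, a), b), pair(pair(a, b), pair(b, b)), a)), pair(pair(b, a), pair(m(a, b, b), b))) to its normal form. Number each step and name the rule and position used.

pair(pair(pair(a, b), b), pair(pair(b, a), pair(b, b)))

1. pair(pair(pair(a, m(pair(pair(b, a), pair(a, pair(b, b))), b, pair(a, pair(a, a)))), m(pair(pair(b, a), b), pair(pair(a, b), pair(b, b)), a)), pair(pair(b, a), pair(m(a, b, b), b)))  →  pair(pair(pair(a, b), m(pair(pair(b, a), b), pair(pair(a, b), pair(b, b)), a)), pair(pair(b, a), pair(m(a, b, b), b)))   [R3 at 1.1.2]
2. pair(pair(pair(a, b), m(pair(pair(b, a), b), pair(pair(a, b), pair(b, b)), a)), pair(pair(b, a), pair(m(a, b, b), b)))  →  pair(pair(pair(a, b), b), pair(pair(b, a), pair(m(a, b, b), b)))   [R5 at 1.2]
3. pair(pair(pair(a, b), b), pair(pair(b, a), pair(m(a, b, b), b)))  →  pair(pair(pair(a, b), b), pair(pair(b, a), pair(b, b)))   [R2 at 2.2.1]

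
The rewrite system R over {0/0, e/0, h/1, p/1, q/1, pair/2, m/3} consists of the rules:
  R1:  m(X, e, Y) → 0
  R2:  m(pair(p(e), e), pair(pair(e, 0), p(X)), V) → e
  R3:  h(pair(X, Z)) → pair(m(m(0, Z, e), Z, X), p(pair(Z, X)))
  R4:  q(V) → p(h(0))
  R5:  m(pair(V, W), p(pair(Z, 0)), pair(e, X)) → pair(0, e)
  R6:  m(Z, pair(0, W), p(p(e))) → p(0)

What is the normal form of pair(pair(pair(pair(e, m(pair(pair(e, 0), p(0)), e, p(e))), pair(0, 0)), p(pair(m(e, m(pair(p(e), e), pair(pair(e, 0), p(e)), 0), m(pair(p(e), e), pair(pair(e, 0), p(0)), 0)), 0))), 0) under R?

pair(pair(pair(pair(e, 0), pair(0, 0)), p(pair(0, 0))), 0)

1. pair(pair(pair(pair(e, m(pair(pair(e, 0), p(0)), e, p(e))), pair(0, 0)), p(pair(m(e, m(pair(p(e), e), pair(pair(e, 0), p(e)), 0), m(pair(p(e), e), pair(pair(e, 0), p(0)), 0)), 0))), 0)  →  pair(pair(pair(pair(e, 0), pair(0, 0)), p(pair(m(e, m(pair(p(e), e), pair(pair(e, 0), p(e)), 0), m(pair(p(e), e), pair(pair(e, 0), p(0)), 0)), 0))), 0)   [R1 at 1.1.1.2]
2. pair(pair(pair(pair(e, 0), pair(0, 0)), p(pair(m(e, m(pair(p(e), e), pair(pair(e, 0), p(e)), 0), m(pair(p(e), e), pair(pair(e, 0), p(0)), 0)), 0))), 0)  →  pair(pair(pair(pair(e, 0), pair(0, 0)), p(pair(m(e, e, m(pair(p(e), e), pair(pair(e, 0), p(0)), 0)), 0))), 0)   [R2 at 1.2.1.1.2]
3. pair(pair(pair(pair(e, 0), pair(0, 0)), p(pair(m(e, e, m(pair(p(e), e), pair(pair(e, 0), p(0)), 0)), 0))), 0)  →  pair(pair(pair(pair(e, 0), pair(0, 0)), p(pair(0, 0))), 0)   [R1 at 1.2.1.1]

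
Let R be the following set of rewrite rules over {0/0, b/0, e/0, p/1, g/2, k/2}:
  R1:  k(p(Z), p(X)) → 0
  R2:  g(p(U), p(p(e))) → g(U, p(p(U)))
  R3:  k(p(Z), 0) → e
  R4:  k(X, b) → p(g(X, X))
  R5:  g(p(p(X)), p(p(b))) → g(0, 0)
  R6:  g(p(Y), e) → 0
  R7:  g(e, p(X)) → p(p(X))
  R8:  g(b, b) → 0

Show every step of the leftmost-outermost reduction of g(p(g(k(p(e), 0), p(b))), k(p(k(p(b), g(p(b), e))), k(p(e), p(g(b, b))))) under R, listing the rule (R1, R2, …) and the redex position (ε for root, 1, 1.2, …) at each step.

1. g(p(g(k(p(e), 0), p(b))), k(p(k(p(b), g(p(b), e))), k(p(e), p(g(b, b)))))  →  g(p(g(e, p(b))), k(p(k(p(b), g(p(b), e))), k(p(e), p(g(b, b)))))   [R3 at 1.1.1]
2. g(p(g(e, p(b))), k(p(k(p(b), g(p(b), e))), k(p(e), p(g(b, b)))))  →  g(p(p(p(b))), k(p(k(p(b), g(p(b), e))), k(p(e), p(g(b, b)))))   [R7 at 1.1]
3. g(p(p(p(b))), k(p(k(p(b), g(p(b), e))), k(p(e), p(g(b, b)))))  →  g(p(p(p(b))), k(p(k(p(b), 0)), k(p(e), p(g(b, b)))))   [R6 at 2.1.1.2]
4. g(p(p(p(b))), k(p(k(p(b), 0)), k(p(e), p(g(b, b)))))  →  g(p(p(p(b))), k(p(e), k(p(e), p(g(b, b)))))   [R3 at 2.1.1]
5. g(p(p(p(b))), k(p(e), k(p(e), p(g(b, b)))))  →  g(p(p(p(b))), k(p(e), 0))   [R1 at 2.2]
6. g(p(p(p(b))), k(p(e), 0))  →  g(p(p(p(b))), e)   [R3 at 2]
7. g(p(p(p(b))), e)  →  0   [R6 at ε]

0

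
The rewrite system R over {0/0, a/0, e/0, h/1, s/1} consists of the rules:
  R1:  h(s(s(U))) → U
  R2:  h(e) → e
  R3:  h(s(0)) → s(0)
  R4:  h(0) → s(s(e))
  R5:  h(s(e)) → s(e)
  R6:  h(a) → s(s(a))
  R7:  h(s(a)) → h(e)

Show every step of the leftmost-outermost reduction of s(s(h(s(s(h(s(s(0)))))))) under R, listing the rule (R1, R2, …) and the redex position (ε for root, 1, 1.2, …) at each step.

s(s(0))

1. s(s(h(s(s(h(s(s(0))))))))  →  s(s(h(s(s(0)))))   [R1 at 1.1]
2. s(s(h(s(s(0)))))  →  s(s(0))   [R1 at 1.1]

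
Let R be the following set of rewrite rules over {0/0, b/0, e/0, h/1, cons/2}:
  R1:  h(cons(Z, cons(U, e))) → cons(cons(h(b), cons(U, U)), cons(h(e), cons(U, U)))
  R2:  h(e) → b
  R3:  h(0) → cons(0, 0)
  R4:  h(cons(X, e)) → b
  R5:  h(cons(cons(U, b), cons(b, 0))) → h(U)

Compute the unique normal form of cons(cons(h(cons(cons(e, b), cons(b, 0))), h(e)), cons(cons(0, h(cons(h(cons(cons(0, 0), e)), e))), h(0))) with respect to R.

cons(cons(b, b), cons(cons(0, b), cons(0, 0)))

1. cons(cons(h(cons(cons(e, b), cons(b, 0))), h(e)), cons(cons(0, h(cons(h(cons(cons(0, 0), e)), e))), h(0)))  →  cons(cons(h(e), h(e)), cons(cons(0, h(cons(h(cons(cons(0, 0), e)), e))), h(0)))   [R5 at 1.1]
2. cons(cons(h(e), h(e)), cons(cons(0, h(cons(h(cons(cons(0, 0), e)), e))), h(0)))  →  cons(cons(b, h(e)), cons(cons(0, h(cons(h(cons(cons(0, 0), e)), e))), h(0)))   [R2 at 1.1]
3. cons(cons(b, h(e)), cons(cons(0, h(cons(h(cons(cons(0, 0), e)), e))), h(0)))  →  cons(cons(b, b), cons(cons(0, h(cons(h(cons(cons(0, 0), e)), e))), h(0)))   [R2 at 1.2]
4. cons(cons(b, b), cons(cons(0, h(cons(h(cons(cons(0, 0), e)), e))), h(0)))  →  cons(cons(b, b), cons(cons(0, b), h(0)))   [R4 at 2.1.2]
5. cons(cons(b, b), cons(cons(0, b), h(0)))  →  cons(cons(b, b), cons(cons(0, b), cons(0, 0)))   [R3 at 2.2]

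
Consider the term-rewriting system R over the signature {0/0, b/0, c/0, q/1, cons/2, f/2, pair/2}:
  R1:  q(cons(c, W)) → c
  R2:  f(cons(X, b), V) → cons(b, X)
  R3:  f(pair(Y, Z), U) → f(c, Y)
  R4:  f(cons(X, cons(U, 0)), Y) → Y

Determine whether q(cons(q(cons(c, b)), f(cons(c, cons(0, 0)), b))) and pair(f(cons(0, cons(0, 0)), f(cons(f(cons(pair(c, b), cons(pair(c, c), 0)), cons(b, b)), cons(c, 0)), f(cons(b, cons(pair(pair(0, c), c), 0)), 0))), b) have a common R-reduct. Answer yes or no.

Reduce t₁ = q(cons(q(cons(c, b)), f(cons(c, cons(0, 0)), b))):
1. q(cons(q(cons(c, b)), f(cons(c, cons(0, 0)), b)))  →  q(cons(c, f(cons(c, cons(0, 0)), b)))   [R1 at 1.1]
2. q(cons(c, f(cons(c, cons(0, 0)), b)))  →  c   [R1 at ε]

Reduce t₂ = pair(f(cons(0, cons(0, 0)), f(cons(f(cons(pair(c, b), cons(pair(c, c), 0)), cons(b, b)), cons(c, 0)), f(cons(b, cons(pair(pair(0, c), c), 0)), 0))), b):
1. pair(f(cons(0, cons(0, 0)), f(cons(f(cons(pair(c, b), cons(pair(c, c), 0)), cons(b, b)), cons(c, 0)), f(cons(b, cons(pair(pair(0, c), c), 0)), 0))), b)  →  pair(f(cons(f(cons(pair(c, b), cons(pair(c, c), 0)), cons(b, b)), cons(c, 0)), f(cons(b, cons(pair(pair(0, c), c), 0)), 0)), b)   [R4 at 1]
2. pair(f(cons(f(cons(pair(c, b), cons(pair(c, c), 0)), cons(b, b)), cons(c, 0)), f(cons(b, cons(pair(pair(0, c), c), 0)), 0)), b)  →  pair(f(cons(b, cons(pair(pair(0, c), c), 0)), 0), b)   [R4 at 1]
3. pair(f(cons(b, cons(pair(pair(0, c), c), 0)), 0), b)  →  pair(0, b)   [R4 at 1]

no — NF(t₁) = c, NF(t₂) = pair(0, b)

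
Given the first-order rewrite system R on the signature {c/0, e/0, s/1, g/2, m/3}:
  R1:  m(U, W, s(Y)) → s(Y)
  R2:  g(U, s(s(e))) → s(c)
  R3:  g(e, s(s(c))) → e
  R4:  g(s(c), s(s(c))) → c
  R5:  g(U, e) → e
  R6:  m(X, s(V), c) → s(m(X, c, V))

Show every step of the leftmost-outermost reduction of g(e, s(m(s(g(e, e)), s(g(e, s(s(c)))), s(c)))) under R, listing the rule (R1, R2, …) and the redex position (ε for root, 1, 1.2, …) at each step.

e

1. g(e, s(m(s(g(e, e)), s(g(e, s(s(c)))), s(c))))  →  g(e, s(s(c)))   [R1 at 2.1]
2. g(e, s(s(c)))  →  e   [R3 at ε]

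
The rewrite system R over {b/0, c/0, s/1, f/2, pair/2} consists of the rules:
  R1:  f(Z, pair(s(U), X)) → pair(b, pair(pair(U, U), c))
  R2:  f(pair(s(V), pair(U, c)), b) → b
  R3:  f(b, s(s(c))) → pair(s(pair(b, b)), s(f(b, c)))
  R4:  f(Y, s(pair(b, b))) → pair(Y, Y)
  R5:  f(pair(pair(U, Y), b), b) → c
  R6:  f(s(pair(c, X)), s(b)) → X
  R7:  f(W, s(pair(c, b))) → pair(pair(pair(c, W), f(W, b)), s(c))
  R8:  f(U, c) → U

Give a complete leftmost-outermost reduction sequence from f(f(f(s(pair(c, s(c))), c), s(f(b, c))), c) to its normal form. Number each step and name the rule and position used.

s(c)

1. f(f(f(s(pair(c, s(c))), c), s(f(b, c))), c)  →  f(f(s(pair(c, s(c))), c), s(f(b, c)))   [R8 at ε]
2. f(f(s(pair(c, s(c))), c), s(f(b, c)))  →  f(s(pair(c, s(c))), s(f(b, c)))   [R8 at 1]
3. f(s(pair(c, s(c))), s(f(b, c)))  →  f(s(pair(c, s(c))), s(b))   [R8 at 2.1]
4. f(s(pair(c, s(c))), s(b))  →  s(c)   [R6 at ε]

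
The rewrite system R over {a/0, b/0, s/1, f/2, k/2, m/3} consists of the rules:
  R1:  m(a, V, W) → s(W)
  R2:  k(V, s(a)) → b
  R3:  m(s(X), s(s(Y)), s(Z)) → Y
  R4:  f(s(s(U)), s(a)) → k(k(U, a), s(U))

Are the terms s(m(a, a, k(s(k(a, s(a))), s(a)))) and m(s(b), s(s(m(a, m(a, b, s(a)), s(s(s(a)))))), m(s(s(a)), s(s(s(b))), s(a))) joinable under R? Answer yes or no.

no — NF(t₁) = s(s(b)), NF(t₂) = s(s(s(s(a))))

Reduce t₁ = s(m(a, a, k(s(k(a, s(a))), s(a)))):
1. s(m(a, a, k(s(k(a, s(a))), s(a))))  →  s(s(k(s(k(a, s(a))), s(a))))   [R1 at 1]
2. s(s(k(s(k(a, s(a))), s(a))))  →  s(s(b))   [R2 at 1.1]

Reduce t₂ = m(s(b), s(s(m(a, m(a, b, s(a)), s(s(s(a)))))), m(s(s(a)), s(s(s(b))), s(a))):
1. m(s(b), s(s(m(a, m(a, b, s(a)), s(s(s(a)))))), m(s(s(a)), s(s(s(b))), s(a)))  →  m(s(b), s(s(s(s(s(s(a)))))), m(s(s(a)), s(s(s(b))), s(a)))   [R1 at 2.1.1]
2. m(s(b), s(s(s(s(s(s(a)))))), m(s(s(a)), s(s(s(b))), s(a)))  →  m(s(b), s(s(s(s(s(s(a)))))), s(b))   [R3 at 3]
3. m(s(b), s(s(s(s(s(s(a)))))), s(b))  →  s(s(s(s(a))))   [R3 at ε]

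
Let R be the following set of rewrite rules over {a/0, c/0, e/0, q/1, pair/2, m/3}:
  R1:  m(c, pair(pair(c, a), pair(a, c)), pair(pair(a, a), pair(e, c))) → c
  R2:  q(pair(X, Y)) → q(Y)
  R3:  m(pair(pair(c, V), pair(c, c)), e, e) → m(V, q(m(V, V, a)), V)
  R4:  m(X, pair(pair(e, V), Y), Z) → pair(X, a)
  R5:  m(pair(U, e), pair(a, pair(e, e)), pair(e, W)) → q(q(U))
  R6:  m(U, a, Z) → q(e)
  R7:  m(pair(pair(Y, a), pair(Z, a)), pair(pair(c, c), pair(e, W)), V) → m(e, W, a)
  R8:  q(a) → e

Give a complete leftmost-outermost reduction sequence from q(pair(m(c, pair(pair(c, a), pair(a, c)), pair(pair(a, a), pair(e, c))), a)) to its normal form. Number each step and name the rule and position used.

e

1. q(pair(m(c, pair(pair(c, a), pair(a, c)), pair(pair(a, a), pair(e, c))), a))  →  q(a)   [R2 at ε]
2. q(a)  →  e   [R8 at ε]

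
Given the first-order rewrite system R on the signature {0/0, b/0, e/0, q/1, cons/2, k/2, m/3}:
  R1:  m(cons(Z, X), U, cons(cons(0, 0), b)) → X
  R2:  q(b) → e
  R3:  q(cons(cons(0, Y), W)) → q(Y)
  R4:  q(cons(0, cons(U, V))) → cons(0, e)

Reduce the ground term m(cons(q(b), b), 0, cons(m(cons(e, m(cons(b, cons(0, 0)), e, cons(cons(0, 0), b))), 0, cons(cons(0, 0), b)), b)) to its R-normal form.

b

1. m(cons(q(b), b), 0, cons(m(cons(e, m(cons(b, cons(0, 0)), e, cons(cons(0, 0), b))), 0, cons(cons(0, 0), b)), b))  →  m(cons(e, b), 0, cons(m(cons(e, m(cons(b, cons(0, 0)), e, cons(cons(0, 0), b))), 0, cons(cons(0, 0), b)), b))   [R2 at 1.1]
2. m(cons(e, b), 0, cons(m(cons(e, m(cons(b, cons(0, 0)), e, cons(cons(0, 0), b))), 0, cons(cons(0, 0), b)), b))  →  m(cons(e, b), 0, cons(m(cons(b, cons(0, 0)), e, cons(cons(0, 0), b)), b))   [R1 at 3.1]
3. m(cons(e, b), 0, cons(m(cons(b, cons(0, 0)), e, cons(cons(0, 0), b)), b))  →  m(cons(e, b), 0, cons(cons(0, 0), b))   [R1 at 3.1]
4. m(cons(e, b), 0, cons(cons(0, 0), b))  →  b   [R1 at ε]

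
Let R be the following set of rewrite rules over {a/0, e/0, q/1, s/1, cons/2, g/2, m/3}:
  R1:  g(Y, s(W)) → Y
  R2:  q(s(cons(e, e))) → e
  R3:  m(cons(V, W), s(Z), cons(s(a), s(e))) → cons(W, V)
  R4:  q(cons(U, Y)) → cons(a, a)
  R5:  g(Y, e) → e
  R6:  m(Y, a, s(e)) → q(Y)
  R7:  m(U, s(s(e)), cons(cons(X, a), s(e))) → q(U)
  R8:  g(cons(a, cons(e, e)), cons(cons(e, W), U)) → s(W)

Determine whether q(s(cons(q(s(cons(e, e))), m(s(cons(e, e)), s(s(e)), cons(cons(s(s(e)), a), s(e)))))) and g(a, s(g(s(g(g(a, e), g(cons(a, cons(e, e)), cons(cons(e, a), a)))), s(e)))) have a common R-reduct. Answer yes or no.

Reduce t₁ = q(s(cons(q(s(cons(e, e))), m(s(cons(e, e)), s(s(e)), cons(cons(s(s(e)), a), s(e)))))):
1. q(s(cons(q(s(cons(e, e))), m(s(cons(e, e)), s(s(e)), cons(cons(s(s(e)), a), s(e))))))  →  q(s(cons(e, m(s(cons(e, e)), s(s(e)), cons(cons(s(s(e)), a), s(e))))))   [R2 at 1.1.1]
2. q(s(cons(e, m(s(cons(e, e)), s(s(e)), cons(cons(s(s(e)), a), s(e))))))  →  q(s(cons(e, q(s(cons(e, e))))))   [R7 at 1.1.2]
3. q(s(cons(e, q(s(cons(e, e))))))  →  q(s(cons(e, e)))   [R2 at 1.1.2]
4. q(s(cons(e, e)))  →  e   [R2 at ε]

Reduce t₂ = g(a, s(g(s(g(g(a, e), g(cons(a, cons(e, e)), cons(cons(e, a), a)))), s(e)))):
1. g(a, s(g(s(g(g(a, e), g(cons(a, cons(e, e)), cons(cons(e, a), a)))), s(e))))  →  a   [R1 at ε]

no — NF(t₁) = e, NF(t₂) = a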